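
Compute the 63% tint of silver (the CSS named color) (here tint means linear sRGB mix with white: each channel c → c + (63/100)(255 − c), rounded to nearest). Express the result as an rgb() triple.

CSS silver is rgb(192, 192, 192).
A 63% tint moves each channel 63% toward 255:
  R: 192 + 39.69 = 231.69 → 232
  G: 192 + 39.69 = 231.69 → 232
  B: 192 + 39.69 = 231.69 → 232

rgb(232, 232, 232)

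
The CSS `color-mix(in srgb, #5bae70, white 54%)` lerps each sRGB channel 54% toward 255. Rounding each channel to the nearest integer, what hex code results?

#5bae70 is rgb(91, 174, 112).
A 54% tint moves each channel 54% toward 255:
  R: 91 + 0.54×(255−91) = 91 + 88.56 = 179.56 → 180
  G: 174 + 0.54×(255−174) = 174 + 43.74 = 217.74 → 218
  B: 112 + 0.54×(255−112) = 112 + 77.22 = 189.22 → 189
rgb(180, 218, 189) = #b4dabd.

#b4dabd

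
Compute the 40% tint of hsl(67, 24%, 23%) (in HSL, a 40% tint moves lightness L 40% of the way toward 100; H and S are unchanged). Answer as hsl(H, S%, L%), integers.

hsl(67, 24%, 54%)

L moves 40% from 23 toward 100: 23 + 30.8 = 53.8 → 54.
H and S are unchanged.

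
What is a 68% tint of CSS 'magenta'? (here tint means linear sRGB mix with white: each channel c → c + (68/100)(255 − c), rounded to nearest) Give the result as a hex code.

#ffadff

CSS magenta is rgb(255, 0, 255).
Per channel, c → c + 0.68(255 − c):
  R: 255 + 0 = 255 → 255
  G: 0 + 173.4 = 173.4 → 173
  B: 255 + 0.68×(255−255) = 255 + 0 = 255 → 255
rgb(255, 173, 255) = #ffadff.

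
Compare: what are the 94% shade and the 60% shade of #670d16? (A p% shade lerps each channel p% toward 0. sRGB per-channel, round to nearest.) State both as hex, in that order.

#060101, #290509

#670d16 is rgb(103, 13, 22).
94% shade:
  R: 103 + 0.94×(0−103) = 103 − 96.82 = 6.18 → 6
  G: 13 − 12.22 = 0.78 → 1
  B: 22 + 0.94×(0−22) = 22 − 20.68 = 1.32 → 1
  → #060101
60% shade:
  R: 103 + 0.6×(0−103) = 103 − 61.8 = 41.2 → 41
  G: 13 − 7.8 = 5.2 → 5
  B: 22 + 0.6×(0−22) = 22 − 13.2 = 8.8 → 9
  → #290509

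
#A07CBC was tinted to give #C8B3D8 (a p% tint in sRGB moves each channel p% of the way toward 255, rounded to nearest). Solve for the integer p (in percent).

42%

#A07CBC is rgb(160, 124, 188); #C8B3D8 is rgb(200, 179, 216).
On the G channel (widest range): 179 ≈ 124 + (p/100)(255 − 124), so p ≈ 100×(179 − 124)/(255 − 124) = 5500/131 = 41.98.
p = 42 reproduces all three channels after rounding.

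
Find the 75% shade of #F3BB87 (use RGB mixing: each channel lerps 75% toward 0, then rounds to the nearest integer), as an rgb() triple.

#F3BB87 is rgb(243, 187, 135).
Per channel, c → c + 0.75(0 − c):
  R: 243 − 182.25 = 60.75 → 61
  G: 187 + 0.75×(0−187) = 187 − 140.25 = 46.75 → 47
  B: 135 − 101.25 = 33.75 → 34

rgb(61, 47, 34)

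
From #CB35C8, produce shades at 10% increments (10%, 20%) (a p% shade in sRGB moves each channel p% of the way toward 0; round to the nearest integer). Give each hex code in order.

#CB35C8 is rgb(203, 53, 200).
10%: (203 − 20.3 = 182.7→183, 53 − 5.3 = 47.7→48, 200 − 20 = 180→180) → #B730B4
20%: (203 − 40.6 = 162.4→162, 53 − 10.6 = 42.4→42, 200 − 40 = 160→160) → #A22AA0

#B730B4, #A22AA0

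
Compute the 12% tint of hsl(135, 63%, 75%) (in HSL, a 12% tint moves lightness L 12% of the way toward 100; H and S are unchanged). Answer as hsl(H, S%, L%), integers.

hsl(135, 63%, 78%)

L moves 12% from 75 toward 100: 75 + 3 = 78 → 78.
H and S are unchanged.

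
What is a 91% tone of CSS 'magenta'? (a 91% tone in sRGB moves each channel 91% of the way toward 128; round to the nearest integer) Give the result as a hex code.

#8b748b

CSS magenta is rgb(255, 0, 255).
A 91% tone moves each channel 91% toward 128:
  R: 255 + 0.91×(128−255) = 255 − 115.57 = 139.43 → 139
  G: 0 + 116.48 = 116.48 → 116
  B: 255 − 115.57 = 139.43 → 139
rgb(139, 116, 139) = #8b748b.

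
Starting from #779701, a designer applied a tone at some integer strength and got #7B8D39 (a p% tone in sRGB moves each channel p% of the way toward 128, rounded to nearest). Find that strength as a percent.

#779701 is rgb(119, 151, 1); #7B8D39 is rgb(123, 141, 57).
On the B channel (widest range): 57 ≈ 1 + (p/100)(128 − 1), so p ≈ 100×(57 − 1)/(128 − 1) = 5600/127 = 44.09.
p = 44 reproduces all three channels after rounding.

44%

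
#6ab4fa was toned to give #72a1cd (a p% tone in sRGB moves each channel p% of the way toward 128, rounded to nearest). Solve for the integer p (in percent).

37%

#6ab4fa is rgb(106, 180, 250); #72a1cd is rgb(114, 161, 205).
On the B channel (widest range): 205 ≈ 250 + (p/100)(128 − 250), so p ≈ 100×(205 − 250)/(128 − 250) = -4500/-122 = 36.89.
p = 37 reproduces all three channels after rounding.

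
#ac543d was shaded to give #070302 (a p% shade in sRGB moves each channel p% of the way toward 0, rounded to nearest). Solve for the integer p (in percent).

#ac543d is rgb(172, 84, 61); #070302 is rgb(7, 3, 2).
On the R channel (widest range): 7 ≈ 172 + (p/100)(0 − 172), so p ≈ 100×(7 − 172)/(0 − 172) = -16500/-172 = 95.93.
p = 96 reproduces all three channels after rounding.

96%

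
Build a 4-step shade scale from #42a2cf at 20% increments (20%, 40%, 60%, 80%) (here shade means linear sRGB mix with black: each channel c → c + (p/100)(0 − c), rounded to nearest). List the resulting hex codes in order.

#42a2cf is rgb(66, 162, 207).
20%: (66 − 13.2 = 52.8→53, 162 − 32.4 = 129.6→130, 207 − 41.4 = 165.6→166) → #3582a6
40%: (66 − 26.4 = 39.6→40, 162 − 64.8 = 97.2→97, 207 − 82.8 = 124.2→124) → #28617c
60%: (66 − 39.6 = 26.4→26, 162 − 97.2 = 64.8→65, 207 − 124.2 = 82.8→83) → #1a4153
80%: (66 − 52.8 = 13.2→13, 162 − 129.6 = 32.4→32, 207 − 165.6 = 41.4→41) → #0d2029

#3582a6, #28617c, #1a4153, #0d2029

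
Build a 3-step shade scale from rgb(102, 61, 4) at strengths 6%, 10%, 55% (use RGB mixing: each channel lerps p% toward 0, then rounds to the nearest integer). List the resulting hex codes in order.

#603904, #5C3704, #2E1B02

6%: (102 − 6.12 = 95.88→96, 61 − 3.66 = 57.34→57, 4→4) → #603904
10%: (102 − 10.2 = 91.8→92, 61 − 6.1 = 54.9→55, 4→4) → #5C3704
55%: (102 − 56.1 = 45.9→46, 61 − 33.55 = 27.45→27, 4 − 2.2 = 1.8→2) → #2E1B02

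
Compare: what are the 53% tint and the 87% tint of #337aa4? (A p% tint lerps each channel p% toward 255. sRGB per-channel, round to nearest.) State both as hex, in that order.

#9fc0d4, #e4eef3

#337aa4 is rgb(51, 122, 164).
53% tint:
  R: 51 + 108.12 = 159.12 → 159
  G: 122 + 0.53×(255−122) = 122 + 70.49 = 192.49 → 192
  B: 164 + 0.53×(255−164) = 164 + 48.23 = 212.23 → 212
  → #9fc0d4
87% tint:
  R: 51 + 0.87×(255−51) = 51 + 177.48 = 228.48 → 228
  G: 122 + 0.87×(255−122) = 122 + 115.71 = 237.71 → 238
  B: 164 + 0.87×(255−164) = 164 + 79.17 = 243.17 → 243
  → #e4eef3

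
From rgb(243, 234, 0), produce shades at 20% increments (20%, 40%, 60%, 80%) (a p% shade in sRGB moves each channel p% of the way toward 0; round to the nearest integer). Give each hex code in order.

20%: (243 − 48.6 = 194.4→194, 234 − 46.8 = 187.2→187, 0→0) → #c2bb00
40%: (243 − 97.2 = 145.8→146, 234 − 93.6 = 140.4→140, 0→0) → #928c00
60%: (243 − 145.8 = 97.2→97, 234 − 140.4 = 93.6→94, 0→0) → #615e00
80%: (243 − 194.4 = 48.6→49, 234 − 187.2 = 46.8→47, 0→0) → #312f00

#c2bb00, #928c00, #615e00, #312f00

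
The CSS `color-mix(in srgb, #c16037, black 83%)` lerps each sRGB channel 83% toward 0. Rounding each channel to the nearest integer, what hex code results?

#c16037 is rgb(193, 96, 55).
Lerp each channel 83% toward 0:
  R: 193 − 160.19 = 32.81 → 33
  G: 96 + 0.83×(0−96) = 96 − 79.68 = 16.32 → 16
  B: 55 − 45.65 = 9.35 → 9
rgb(33, 16, 9) = #211009.

#211009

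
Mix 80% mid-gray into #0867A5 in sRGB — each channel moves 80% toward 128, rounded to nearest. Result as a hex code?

#687B87

#0867A5 is rgb(8, 103, 165).
An 80% tone moves each channel 80% toward 128:
  R: 8 + 0.8×(128−8) = 8 + 96 = 104 → 104
  G: 103 + 20 = 123 → 123
  B: 165 + 0.8×(128−165) = 165 − 29.6 = 135.4 → 135
rgb(104, 123, 135) = #687B87.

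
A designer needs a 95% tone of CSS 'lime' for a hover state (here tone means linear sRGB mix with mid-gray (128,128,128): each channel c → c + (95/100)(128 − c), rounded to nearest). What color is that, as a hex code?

#7A867A

CSS lime is rgb(0, 255, 0).
A 95% tone moves each channel 95% toward 128:
  R: 0 + 0.95×(128−0) = 0 + 121.6 = 121.6 → 122
  G: 255 + 0.95×(128−255) = 255 − 120.65 = 134.35 → 134
  B: 0 + 0.95×(128−0) = 0 + 121.6 = 121.6 → 122
rgb(122, 134, 122) = #7A867A.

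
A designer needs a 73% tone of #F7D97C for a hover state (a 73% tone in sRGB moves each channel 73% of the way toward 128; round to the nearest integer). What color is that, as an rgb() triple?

rgb(160, 152, 127)

#F7D97C is rgb(247, 217, 124).
A 73% tone moves each channel 73% toward 128:
  R: 247 − 86.87 = 160.13 → 160
  G: 217 + 0.73×(128−217) = 217 − 64.97 = 152.03 → 152
  B: 124 + 0.73×(128−124) = 124 + 2.92 = 126.92 → 127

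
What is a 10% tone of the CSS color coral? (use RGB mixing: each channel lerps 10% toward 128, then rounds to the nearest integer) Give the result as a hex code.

CSS coral is rgb(255, 127, 80).
Lerp each channel 10% toward 128:
  R: 255 + 0.1×(128−255) = 255 − 12.7 = 242.3 → 242
  G: 127 + 0.1×(128−127) = 127 + 0.1 = 127.1 → 127
  B: 80 + 0.1×(128−80) = 80 + 4.8 = 84.8 → 85
rgb(242, 127, 85) = #F27F55.

#F27F55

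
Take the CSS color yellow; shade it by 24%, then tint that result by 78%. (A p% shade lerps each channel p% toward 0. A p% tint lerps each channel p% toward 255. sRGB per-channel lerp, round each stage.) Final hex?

#f2f2c7

CSS yellow is rgb(255, 255, 0).
Per channel, c → c + 0.24(0 − c):
  R: 255 + 0.24×(0−255) = 255 − 61.2 = 193.8 → 194
  G: 255 + 0.24×(0−255) = 255 − 61.2 = 193.8 → 194
  B: 0 + 0 = 0 → 0
After the shade: rgb(194, 194, 0) = #c2c200.
Lerp each channel 78% toward 255:
  R: 194 + 47.58 = 241.58 → 242
  G: 194 + 0.78×(255−194) = 194 + 47.58 = 241.58 → 242
  B: 0 + 0.78×(255−0) = 0 + 198.9 = 198.9 → 199
rgb(242, 242, 199) = #f2f2c7.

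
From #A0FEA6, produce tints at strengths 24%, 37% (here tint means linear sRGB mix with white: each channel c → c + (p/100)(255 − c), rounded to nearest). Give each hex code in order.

#A0FEA6 is rgb(160, 254, 166).
24%: (160 + 22.8 = 182.8→183, 254→254, 166 + 21.36 = 187.36→187) → #B7FEBB
37%: (160 + 35.15 = 195.15→195, 254→254, 166 + 32.93 = 198.93→199) → #C3FEC7

#B7FEBB, #C3FEC7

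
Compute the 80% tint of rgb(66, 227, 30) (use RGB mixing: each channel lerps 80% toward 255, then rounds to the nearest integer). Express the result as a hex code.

Per channel, c → c + 0.8(255 − c):
  R: 66 + 0.8×(255−66) = 66 + 151.2 = 217.2 → 217
  G: 227 + 22.4 = 249.4 → 249
  B: 30 + 180 = 210 → 210
rgb(217, 249, 210) = #D9F9D2.

#D9F9D2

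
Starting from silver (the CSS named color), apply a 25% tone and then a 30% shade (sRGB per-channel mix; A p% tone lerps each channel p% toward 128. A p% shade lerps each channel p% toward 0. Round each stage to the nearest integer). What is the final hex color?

CSS silver is rgb(192, 192, 192).
Lerp each channel 25% toward 128:
  R: 192 − 16 = 176 → 176
  G: 192 − 16 = 176 → 176
  B: 192 − 16 = 176 → 176
After the tone: rgb(176, 176, 176) = #b0b0b0.
Lerp each channel 30% toward 0:
  R: 176 − 52.8 = 123.2 → 123
  G: 176 + 0.3×(0−176) = 176 − 52.8 = 123.2 → 123
  B: 176 − 52.8 = 123.2 → 123
rgb(123, 123, 123) = #7b7b7b.

#7b7b7b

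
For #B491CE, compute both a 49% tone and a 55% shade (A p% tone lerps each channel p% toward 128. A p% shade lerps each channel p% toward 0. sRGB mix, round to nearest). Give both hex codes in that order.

#B491CE is rgb(180, 145, 206).
49% tone:
  R: 180 + 0.49×(128−180) = 180 − 25.48 = 154.52 → 155
  G: 145 − 8.33 = 136.67 → 137
  B: 206 − 38.22 = 167.78 → 168
  → #9B89A8
55% shade:
  R: 180 + 0.55×(0−180) = 180 − 99 = 81 → 81
  G: 145 + 0.55×(0−145) = 145 − 79.75 = 65.25 → 65
  B: 206 + 0.55×(0−206) = 206 − 113.3 = 92.7 → 93
  → #51415D

#9B89A8, #51415D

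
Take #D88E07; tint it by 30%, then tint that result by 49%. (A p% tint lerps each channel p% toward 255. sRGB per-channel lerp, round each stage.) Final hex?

#F1D7A6

#D88E07 is rgb(216, 142, 7).
A 30% tint moves each channel 30% toward 255:
  R: 216 + 0.3×(255−216) = 216 + 11.7 = 227.7 → 228
  G: 142 + 33.9 = 175.9 → 176
  B: 7 + 74.4 = 81.4 → 81
After the tint: rgb(228, 176, 81) = #E4B051.
Lerp each channel 49% toward 255:
  R: 228 + 0.49×(255−228) = 228 + 13.23 = 241.23 → 241
  G: 176 + 0.49×(255−176) = 176 + 38.71 = 214.71 → 215
  B: 81 + 0.49×(255−81) = 81 + 85.26 = 166.26 → 166
rgb(241, 215, 166) = #F1D7A6.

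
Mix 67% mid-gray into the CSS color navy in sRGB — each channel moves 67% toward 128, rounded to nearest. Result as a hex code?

CSS navy is rgb(0, 0, 128).
Per channel, c → c + 0.67(128 − c):
  R: 0 + 0.67×(128−0) = 0 + 85.76 = 85.76 → 86
  G: 0 + 0.67×(128−0) = 0 + 85.76 = 85.76 → 86
  B: 128 + 0.67×(128−128) = 128 + 0 = 128 → 128
rgb(86, 86, 128) = #565680.

#565680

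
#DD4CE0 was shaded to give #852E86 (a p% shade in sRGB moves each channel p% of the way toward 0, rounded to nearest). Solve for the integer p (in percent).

40%

#DD4CE0 is rgb(221, 76, 224); #852E86 is rgb(133, 46, 134).
On the B channel (widest range): 134 ≈ 224 + (p/100)(0 − 224), so p ≈ 100×(134 − 224)/(0 − 224) = -9000/-224 = 40.18.
p = 40 reproduces all three channels after rounding.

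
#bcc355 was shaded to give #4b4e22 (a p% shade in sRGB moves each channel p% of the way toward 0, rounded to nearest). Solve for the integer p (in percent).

60%

#bcc355 is rgb(188, 195, 85); #4b4e22 is rgb(75, 78, 34).
On the G channel (widest range): 78 ≈ 195 + (p/100)(0 − 195), so p ≈ 100×(78 − 195)/(0 − 195) = -11700/-195 = 60.00.
p = 60 reproduces all three channels after rounding.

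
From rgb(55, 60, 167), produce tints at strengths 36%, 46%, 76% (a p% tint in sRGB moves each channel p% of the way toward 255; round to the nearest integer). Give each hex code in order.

36%: (55 + 72 = 127→127, 60 + 70.2 = 130.2→130, 167 + 31.68 = 198.68→199) → #7F82C7
46%: (55 + 92 = 147→147, 60 + 89.7 = 149.7→150, 167 + 40.48 = 207.48→207) → #9396CF
76%: (55 + 152 = 207→207, 60 + 148.2 = 208.2→208, 167 + 66.88 = 233.88→234) → #CFD0EA

#7F82C7, #9396CF, #CFD0EA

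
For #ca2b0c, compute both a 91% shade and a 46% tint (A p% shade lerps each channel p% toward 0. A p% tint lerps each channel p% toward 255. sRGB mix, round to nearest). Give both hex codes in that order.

#ca2b0c is rgb(202, 43, 12).
91% shade:
  R: 202 + 0.91×(0−202) = 202 − 183.82 = 18.18 → 18
  G: 43 − 39.13 = 3.87 → 4
  B: 12 − 10.92 = 1.08 → 1
  → #120401
46% tint:
  R: 202 + 24.38 = 226.38 → 226
  G: 43 + 97.52 = 140.52 → 141
  B: 12 + 0.46×(255−12) = 12 + 111.78 = 123.78 → 124
  → #e28d7c

#120401, #e28d7c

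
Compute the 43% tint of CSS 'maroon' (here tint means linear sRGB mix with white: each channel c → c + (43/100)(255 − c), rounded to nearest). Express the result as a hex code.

#B76E6E

CSS maroon is rgb(128, 0, 0).
A 43% tint moves each channel 43% toward 255:
  R: 128 + 54.61 = 182.61 → 183
  G: 0 + 109.65 = 109.65 → 110
  B: 0 + 109.65 = 109.65 → 110
rgb(183, 110, 110) = #B76E6E.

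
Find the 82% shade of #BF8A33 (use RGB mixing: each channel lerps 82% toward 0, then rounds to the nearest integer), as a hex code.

#BF8A33 is rgb(191, 138, 51).
Lerp each channel 82% toward 0:
  R: 191 + 0.82×(0−191) = 191 − 156.62 = 34.38 → 34
  G: 138 + 0.82×(0−138) = 138 − 113.16 = 24.84 → 25
  B: 51 + 0.82×(0−51) = 51 − 41.82 = 9.18 → 9
rgb(34, 25, 9) = #221909.

#221909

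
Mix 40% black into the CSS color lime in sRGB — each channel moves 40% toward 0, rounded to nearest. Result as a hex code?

#009900

CSS lime is rgb(0, 255, 0).
Per channel, c → c + 0.4(0 − c):
  R: 0 + 0 = 0 → 0
  G: 255 + 0.4×(0−255) = 255 − 102 = 153 → 153
  B: 0 + 0.4×(0−0) = 0 + 0 = 0 → 0
rgb(0, 153, 0) = #009900.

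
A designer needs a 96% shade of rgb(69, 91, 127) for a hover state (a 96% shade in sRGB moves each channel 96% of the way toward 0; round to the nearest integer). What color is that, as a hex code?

Lerp each channel 96% toward 0:
  R: 69 + 0.96×(0−69) = 69 − 66.24 = 2.76 → 3
  G: 91 − 87.36 = 3.64 → 4
  B: 127 − 121.92 = 5.08 → 5
rgb(3, 4, 5) = #030405.

#030405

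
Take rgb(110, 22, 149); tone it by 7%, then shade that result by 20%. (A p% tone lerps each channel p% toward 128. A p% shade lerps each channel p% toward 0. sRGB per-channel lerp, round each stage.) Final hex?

A 7% tone moves each channel 7% toward 128:
  R: 110 + 0.07×(128−110) = 110 + 1.26 = 111.26 → 111
  G: 22 + 7.42 = 29.42 → 29
  B: 149 − 1.47 = 147.53 → 148
After the tone: rgb(111, 29, 148) = #6f1d94.
A 20% shade moves each channel 20% toward 0:
  R: 111 + 0.2×(0−111) = 111 − 22.2 = 88.8 → 89
  G: 29 + 0.2×(0−29) = 29 − 5.8 = 23.2 → 23
  B: 148 − 29.6 = 118.4 → 118
rgb(89, 23, 118) = #591776.

#591776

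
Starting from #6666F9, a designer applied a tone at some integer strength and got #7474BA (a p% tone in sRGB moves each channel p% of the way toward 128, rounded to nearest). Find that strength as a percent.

52%

#6666F9 is rgb(102, 102, 249); #7474BA is rgb(116, 116, 186).
On the B channel (widest range): 186 ≈ 249 + (p/100)(128 − 249), so p ≈ 100×(186 − 249)/(128 − 249) = -6300/-121 = 52.07.
p = 52 reproduces all three channels after rounding.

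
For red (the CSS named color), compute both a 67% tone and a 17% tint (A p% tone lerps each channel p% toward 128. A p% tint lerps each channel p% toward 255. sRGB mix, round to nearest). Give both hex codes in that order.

CSS red is rgb(255, 0, 0).
67% tone:
  R: 255 + 0.67×(128−255) = 255 − 85.09 = 169.91 → 170
  G: 0 + 0.67×(128−0) = 0 + 85.76 = 85.76 → 86
  B: 0 + 0.67×(128−0) = 0 + 85.76 = 85.76 → 86
  → #AA5656
17% tint:
  R: 255 + 0.17×(255−255) = 255 + 0 = 255 → 255
  G: 0 + 0.17×(255−0) = 0 + 43.35 = 43.35 → 43
  B: 0 + 43.35 = 43.35 → 43
  → #FF2B2B

#AA5656, #FF2B2B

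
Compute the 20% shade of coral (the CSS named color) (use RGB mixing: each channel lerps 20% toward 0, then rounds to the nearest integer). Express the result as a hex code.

CSS coral is rgb(255, 127, 80).
A 20% shade moves each channel 20% toward 0:
  R: 255 + 0.2×(0−255) = 255 − 51 = 204 → 204
  G: 127 + 0.2×(0−127) = 127 − 25.4 = 101.6 → 102
  B: 80 − 16 = 64 → 64
rgb(204, 102, 64) = #CC6640.

#CC6640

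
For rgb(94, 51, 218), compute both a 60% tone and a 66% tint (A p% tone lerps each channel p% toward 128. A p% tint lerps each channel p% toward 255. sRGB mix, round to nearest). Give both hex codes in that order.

#7261A4, #C8BAF2

60% tone:
  R: 94 + 20.4 = 114.4 → 114
  G: 51 + 0.6×(128−51) = 51 + 46.2 = 97.2 → 97
  B: 218 + 0.6×(128−218) = 218 − 54 = 164 → 164
  → #7261A4
66% tint:
  R: 94 + 106.26 = 200.26 → 200
  G: 51 + 0.66×(255−51) = 51 + 134.64 = 185.64 → 186
  B: 218 + 0.66×(255−218) = 218 + 24.42 = 242.42 → 242
  → #C8BAF2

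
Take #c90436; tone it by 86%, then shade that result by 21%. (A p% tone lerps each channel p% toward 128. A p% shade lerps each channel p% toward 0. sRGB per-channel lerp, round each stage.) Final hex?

#c90436 is rgb(201, 4, 54).
Per channel, c → c + 0.86(128 − c):
  R: 201 − 62.78 = 138.22 → 138
  G: 4 + 106.64 = 110.64 → 111
  B: 54 + 63.64 = 117.64 → 118
After the tone: rgb(138, 111, 118) = #8a6f76.
Lerp each channel 21% toward 0:
  R: 138 − 28.98 = 109.02 → 109
  G: 111 + 0.21×(0−111) = 111 − 23.31 = 87.69 → 88
  B: 118 + 0.21×(0−118) = 118 − 24.78 = 93.22 → 93
rgb(109, 88, 93) = #6d585d.

#6d585d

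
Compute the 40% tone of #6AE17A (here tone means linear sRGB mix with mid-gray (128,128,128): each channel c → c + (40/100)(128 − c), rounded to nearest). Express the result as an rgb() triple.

#6AE17A is rgb(106, 225, 122).
A 40% tone moves each channel 40% toward 128:
  R: 106 + 8.8 = 114.8 → 115
  G: 225 − 38.8 = 186.2 → 186
  B: 122 + 2.4 = 124.4 → 124

rgb(115, 186, 124)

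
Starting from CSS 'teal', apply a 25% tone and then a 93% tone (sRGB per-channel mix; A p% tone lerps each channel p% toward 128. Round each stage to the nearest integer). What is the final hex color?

CSS teal is rgb(0, 128, 128).
Per channel, c → c + 0.25(128 − c):
  R: 0 + 0.25×(128−0) = 0 + 32 = 32 → 32
  G: 128 + 0.25×(128−128) = 128 + 0 = 128 → 128
  B: 128 + 0 = 128 → 128
After the tone: rgb(32, 128, 128) = #208080.
Per channel, c → c + 0.93(128 − c):
  R: 32 + 89.28 = 121.28 → 121
  G: 128 + 0 = 128 → 128
  B: 128 + 0.93×(128−128) = 128 + 0 = 128 → 128
rgb(121, 128, 128) = #798080.

#798080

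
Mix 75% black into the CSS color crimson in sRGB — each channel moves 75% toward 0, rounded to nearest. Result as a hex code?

CSS crimson is rgb(220, 20, 60).
Per channel, c → c + 0.75(0 − c):
  R: 220 + 0.75×(0−220) = 220 − 165 = 55 → 55
  G: 20 − 15 = 5 → 5
  B: 60 + 0.75×(0−60) = 60 − 45 = 15 → 15
rgb(55, 5, 15) = #37050F.

#37050F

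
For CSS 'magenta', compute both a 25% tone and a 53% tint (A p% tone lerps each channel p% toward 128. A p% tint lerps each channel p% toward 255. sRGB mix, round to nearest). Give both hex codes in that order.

CSS magenta is rgb(255, 0, 255).
25% tone:
  R: 255 + 0.25×(128−255) = 255 − 31.75 = 223.25 → 223
  G: 0 + 0.25×(128−0) = 0 + 32 = 32 → 32
  B: 255 + 0.25×(128−255) = 255 − 31.75 = 223.25 → 223
  → #df20df
53% tint:
  R: 255 + 0.53×(255−255) = 255 + 0 = 255 → 255
  G: 0 + 0.53×(255−0) = 0 + 135.15 = 135.15 → 135
  B: 255 + 0 = 255 → 255
  → #ff87ff

#df20df, #ff87ff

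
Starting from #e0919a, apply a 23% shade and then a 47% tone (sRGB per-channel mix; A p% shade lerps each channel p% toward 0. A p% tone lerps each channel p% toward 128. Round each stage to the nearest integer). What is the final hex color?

#97787b

#e0919a is rgb(224, 145, 154).
Per channel, c → c + 0.23(0 − c):
  R: 224 + 0.23×(0−224) = 224 − 51.52 = 172.48 → 172
  G: 145 + 0.23×(0−145) = 145 − 33.35 = 111.65 → 112
  B: 154 − 35.42 = 118.58 → 119
After the shade: rgb(172, 112, 119) = #ac7077.
Lerp each channel 47% toward 128:
  R: 172 − 20.68 = 151.32 → 151
  G: 112 + 0.47×(128−112) = 112 + 7.52 = 119.52 → 120
  B: 119 + 4.23 = 123.23 → 123
rgb(151, 120, 123) = #97787b.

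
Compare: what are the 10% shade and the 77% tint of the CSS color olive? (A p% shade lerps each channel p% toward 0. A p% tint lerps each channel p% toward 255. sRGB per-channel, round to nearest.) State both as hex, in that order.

CSS olive is rgb(128, 128, 0).
10% shade:
  R: 128 + 0.1×(0−128) = 128 − 12.8 = 115.2 → 115
  G: 128 + 0.1×(0−128) = 128 − 12.8 = 115.2 → 115
  B: 0 + 0.1×(0−0) = 0 + 0 = 0 → 0
  → #737300
77% tint:
  R: 128 + 0.77×(255−128) = 128 + 97.79 = 225.79 → 226
  G: 128 + 0.77×(255−128) = 128 + 97.79 = 225.79 → 226
  B: 0 + 196.35 = 196.35 → 196
  → #E2E2C4

#737300, #E2E2C4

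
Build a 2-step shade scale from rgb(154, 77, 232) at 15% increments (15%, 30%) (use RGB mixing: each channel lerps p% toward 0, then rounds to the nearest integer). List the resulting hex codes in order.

15%: (154 − 23.1 = 130.9→131, 77 − 11.55 = 65.45→65, 232 − 34.8 = 197.2→197) → #8341C5
30%: (154 − 46.2 = 107.8→108, 77 − 23.1 = 53.9→54, 232 − 69.6 = 162.4→162) → #6C36A2

#8341C5, #6C36A2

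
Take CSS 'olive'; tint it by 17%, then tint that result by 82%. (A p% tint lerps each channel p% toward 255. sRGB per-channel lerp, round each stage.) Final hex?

CSS olive is rgb(128, 128, 0).
Lerp each channel 17% toward 255:
  R: 128 + 0.17×(255−128) = 128 + 21.59 = 149.59 → 150
  G: 128 + 0.17×(255−128) = 128 + 21.59 = 149.59 → 150
  B: 0 + 0.17×(255−0) = 0 + 43.35 = 43.35 → 43
After the tint: rgb(150, 150, 43) = #96962B.
An 82% tint moves each channel 82% toward 255:
  R: 150 + 0.82×(255−150) = 150 + 86.1 = 236.1 → 236
  G: 150 + 86.1 = 236.1 → 236
  B: 43 + 173.84 = 216.84 → 217
rgb(236, 236, 217) = #ECECD9.

#ECECD9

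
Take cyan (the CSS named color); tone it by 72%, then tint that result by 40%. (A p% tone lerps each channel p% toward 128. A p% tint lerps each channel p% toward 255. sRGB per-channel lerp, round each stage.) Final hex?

#9DC8C8

CSS cyan is rgb(0, 255, 255).
A 72% tone moves each channel 72% toward 128:
  R: 0 + 92.16 = 92.16 → 92
  G: 255 + 0.72×(128−255) = 255 − 91.44 = 163.56 → 164
  B: 255 + 0.72×(128−255) = 255 − 91.44 = 163.56 → 164
After the tone: rgb(92, 164, 164) = #5CA4A4.
Per channel, c → c + 0.4(255 − c):
  R: 92 + 0.4×(255−92) = 92 + 65.2 = 157.2 → 157
  G: 164 + 0.4×(255−164) = 164 + 36.4 = 200.4 → 200
  B: 164 + 36.4 = 200.4 → 200
rgb(157, 200, 200) = #9DC8C8.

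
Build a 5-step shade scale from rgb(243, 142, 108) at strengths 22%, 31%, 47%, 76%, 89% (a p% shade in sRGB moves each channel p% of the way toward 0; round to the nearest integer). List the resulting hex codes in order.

22%: (243 − 53.46 = 189.54→190, 142 − 31.24 = 110.76→111, 108 − 23.76 = 84.24→84) → #be6f54
31%: (243 − 75.33 = 167.67→168, 142 − 44.02 = 97.98→98, 108 − 33.48 = 74.52→75) → #a8624b
47%: (243 − 114.21 = 128.79→129, 142 − 66.74 = 75.26→75, 108 − 50.76 = 57.24→57) → #814b39
76%: (243 − 184.68 = 58.32→58, 142 − 107.92 = 34.08→34, 108 − 82.08 = 25.92→26) → #3a221a
89%: (243 − 216.27 = 26.73→27, 142 − 126.38 = 15.62→16, 108 − 96.12 = 11.88→12) → #1b100c

#be6f54, #a8624b, #814b39, #3a221a, #1b100c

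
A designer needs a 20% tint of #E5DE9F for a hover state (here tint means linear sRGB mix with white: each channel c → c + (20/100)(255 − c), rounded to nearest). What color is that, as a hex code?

#EAE5B2

#E5DE9F is rgb(229, 222, 159).
Per channel, c → c + 0.2(255 − c):
  R: 229 + 0.2×(255−229) = 229 + 5.2 = 234.2 → 234
  G: 222 + 6.6 = 228.6 → 229
  B: 159 + 0.2×(255−159) = 159 + 19.2 = 178.2 → 178
rgb(234, 229, 178) = #EAE5B2.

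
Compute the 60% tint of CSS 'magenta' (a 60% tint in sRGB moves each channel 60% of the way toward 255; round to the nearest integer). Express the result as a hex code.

CSS magenta is rgb(255, 0, 255).
Lerp each channel 60% toward 255:
  R: 255 + 0.6×(255−255) = 255 + 0 = 255 → 255
  G: 0 + 0.6×(255−0) = 0 + 153 = 153 → 153
  B: 255 + 0.6×(255−255) = 255 + 0 = 255 → 255
rgb(255, 153, 255) = #ff99ff.

#ff99ff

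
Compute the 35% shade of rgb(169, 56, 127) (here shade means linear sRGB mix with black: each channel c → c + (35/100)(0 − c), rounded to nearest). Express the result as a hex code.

#6e2453

Lerp each channel 35% toward 0:
  R: 169 + 0.35×(0−169) = 169 − 59.15 = 109.85 → 110
  G: 56 − 19.6 = 36.4 → 36
  B: 127 + 0.35×(0−127) = 127 − 44.45 = 82.55 → 83
rgb(110, 36, 83) = #6e2453.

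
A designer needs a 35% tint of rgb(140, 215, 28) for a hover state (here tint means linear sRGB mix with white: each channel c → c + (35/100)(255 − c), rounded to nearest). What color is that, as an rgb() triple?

rgb(180, 229, 107)

Per channel, c → c + 0.35(255 − c):
  R: 140 + 40.25 = 180.25 → 180
  G: 215 + 0.35×(255−215) = 215 + 14 = 229 → 229
  B: 28 + 79.45 = 107.45 → 107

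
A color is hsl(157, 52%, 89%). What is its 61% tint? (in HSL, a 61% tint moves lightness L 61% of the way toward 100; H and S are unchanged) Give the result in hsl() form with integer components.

L moves 61% from 89 toward 100: 89 + 6.71 = 95.71 → 96.
H and S are unchanged.

hsl(157, 52%, 96%)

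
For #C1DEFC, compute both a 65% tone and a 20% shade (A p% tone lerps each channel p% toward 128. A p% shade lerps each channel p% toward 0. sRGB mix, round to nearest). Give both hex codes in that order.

#97A1AB, #9AB2CA

#C1DEFC is rgb(193, 222, 252).
65% tone:
  R: 193 + 0.65×(128−193) = 193 − 42.25 = 150.75 → 151
  G: 222 − 61.1 = 160.9 → 161
  B: 252 + 0.65×(128−252) = 252 − 80.6 = 171.4 → 171
  → #97A1AB
20% shade:
  R: 193 − 38.6 = 154.4 → 154
  G: 222 + 0.2×(0−222) = 222 − 44.4 = 177.6 → 178
  B: 252 + 0.2×(0−252) = 252 − 50.4 = 201.6 → 202
  → #9AB2CA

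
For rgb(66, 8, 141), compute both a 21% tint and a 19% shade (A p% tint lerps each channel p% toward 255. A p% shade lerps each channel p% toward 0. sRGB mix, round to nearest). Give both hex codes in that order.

#6a3ca5, #350672

21% tint:
  R: 66 + 39.69 = 105.69 → 106
  G: 8 + 0.21×(255−8) = 8 + 51.87 = 59.87 → 60
  B: 141 + 0.21×(255−141) = 141 + 23.94 = 164.94 → 165
  → #6a3ca5
19% shade:
  R: 66 − 12.54 = 53.46 → 53
  G: 8 − 1.52 = 6.48 → 6
  B: 141 + 0.19×(0−141) = 141 − 26.79 = 114.21 → 114
  → #350672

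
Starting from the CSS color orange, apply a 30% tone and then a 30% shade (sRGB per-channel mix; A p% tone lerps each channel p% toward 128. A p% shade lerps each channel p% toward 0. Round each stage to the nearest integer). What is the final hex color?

#986C1B

CSS orange is rgb(255, 165, 0).
A 30% tone moves each channel 30% toward 128:
  R: 255 + 0.3×(128−255) = 255 − 38.1 = 216.9 → 217
  G: 165 + 0.3×(128−165) = 165 − 11.1 = 153.9 → 154
  B: 0 + 38.4 = 38.4 → 38
After the tone: rgb(217, 154, 38) = #D99A26.
A 30% shade moves each channel 30% toward 0:
  R: 217 + 0.3×(0−217) = 217 − 65.1 = 151.9 → 152
  G: 154 − 46.2 = 107.8 → 108
  B: 38 − 11.4 = 26.6 → 27
rgb(152, 108, 27) = #986C1B.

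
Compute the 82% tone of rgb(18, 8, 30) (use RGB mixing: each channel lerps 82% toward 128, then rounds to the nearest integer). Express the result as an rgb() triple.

Lerp each channel 82% toward 128:
  R: 18 + 90.2 = 108.2 → 108
  G: 8 + 0.82×(128−8) = 8 + 98.4 = 106.4 → 106
  B: 30 + 0.82×(128−30) = 30 + 80.36 = 110.36 → 110

rgb(108, 106, 110)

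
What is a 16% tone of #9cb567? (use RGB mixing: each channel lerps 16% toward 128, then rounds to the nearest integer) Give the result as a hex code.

#9cb567 is rgb(156, 181, 103).
A 16% tone moves each channel 16% toward 128:
  R: 156 − 4.48 = 151.52 → 152
  G: 181 + 0.16×(128−181) = 181 − 8.48 = 172.52 → 173
  B: 103 + 0.16×(128−103) = 103 + 4 = 107 → 107
rgb(152, 173, 107) = #98ad6b.

#98ad6b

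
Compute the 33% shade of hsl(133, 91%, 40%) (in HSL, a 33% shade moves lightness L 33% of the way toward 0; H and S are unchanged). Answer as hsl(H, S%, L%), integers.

hsl(133, 91%, 27%)

L moves 33% from 40 toward 0: 40 − 13.2 = 26.8 → 27.
H and S are unchanged.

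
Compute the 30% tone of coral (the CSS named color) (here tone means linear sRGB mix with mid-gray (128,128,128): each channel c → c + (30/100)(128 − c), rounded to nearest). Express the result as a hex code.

CSS coral is rgb(255, 127, 80).
Per channel, c → c + 0.3(128 − c):
  R: 255 + 0.3×(128−255) = 255 − 38.1 = 216.9 → 217
  G: 127 + 0.3×(128−127) = 127 + 0.3 = 127.3 → 127
  B: 80 + 0.3×(128−80) = 80 + 14.4 = 94.4 → 94
rgb(217, 127, 94) = #d97f5e.

#d97f5e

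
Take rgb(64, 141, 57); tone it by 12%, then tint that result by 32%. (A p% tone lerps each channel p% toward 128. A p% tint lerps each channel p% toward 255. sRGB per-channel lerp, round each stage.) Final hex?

Per channel, c → c + 0.12(128 − c):
  R: 64 + 0.12×(128−64) = 64 + 7.68 = 71.68 → 72
  G: 141 − 1.56 = 139.44 → 139
  B: 57 + 8.52 = 65.52 → 66
After the tone: rgb(72, 139, 66) = #488B42.
Per channel, c → c + 0.32(255 − c):
  R: 72 + 0.32×(255−72) = 72 + 58.56 = 130.56 → 131
  G: 139 + 37.12 = 176.12 → 176
  B: 66 + 60.48 = 126.48 → 126
rgb(131, 176, 126) = #83B07E.

#83B07E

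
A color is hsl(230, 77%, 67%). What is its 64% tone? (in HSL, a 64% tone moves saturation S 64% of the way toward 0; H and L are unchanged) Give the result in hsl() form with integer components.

S moves 64% from 77 toward 0: 77 − 49.28 = 27.72 → 28.
H and L are unchanged.

hsl(230, 28%, 67%)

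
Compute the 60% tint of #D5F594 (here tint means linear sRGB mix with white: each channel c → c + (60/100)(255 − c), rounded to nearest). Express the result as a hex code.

#EEFBD4

#D5F594 is rgb(213, 245, 148).
A 60% tint moves each channel 60% toward 255:
  R: 213 + 25.2 = 238.2 → 238
  G: 245 + 6 = 251 → 251
  B: 148 + 0.6×(255−148) = 148 + 64.2 = 212.2 → 212
rgb(238, 251, 212) = #EEFBD4.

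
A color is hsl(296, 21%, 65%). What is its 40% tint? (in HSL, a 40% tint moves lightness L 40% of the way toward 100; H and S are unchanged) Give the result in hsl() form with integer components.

hsl(296, 21%, 79%)

L moves 40% from 65 toward 100: 65 + 14 = 79 → 79.
H and S are unchanged.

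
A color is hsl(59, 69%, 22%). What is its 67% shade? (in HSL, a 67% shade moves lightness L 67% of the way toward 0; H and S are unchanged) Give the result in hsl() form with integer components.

hsl(59, 69%, 7%)

L moves 67% from 22 toward 0: 22 − 14.74 = 7.26 → 7.
H and S are unchanged.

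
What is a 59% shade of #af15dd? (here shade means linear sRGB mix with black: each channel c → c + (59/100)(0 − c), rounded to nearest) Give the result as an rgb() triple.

rgb(72, 9, 91)

#af15dd is rgb(175, 21, 221).
A 59% shade moves each channel 59% toward 0:
  R: 175 + 0.59×(0−175) = 175 − 103.25 = 71.75 → 72
  G: 21 + 0.59×(0−21) = 21 − 12.39 = 8.61 → 9
  B: 221 − 130.39 = 90.61 → 91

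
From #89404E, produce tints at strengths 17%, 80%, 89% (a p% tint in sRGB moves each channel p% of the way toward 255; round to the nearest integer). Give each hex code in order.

#89404E is rgb(137, 64, 78).
17%: (137 + 20.06 = 157.06→157, 64 + 32.47 = 96.47→96, 78 + 30.09 = 108.09→108) → #9D606C
80%: (137 + 94.4 = 231.4→231, 64 + 152.8 = 216.8→217, 78 + 141.6 = 219.6→220) → #E7D9DC
89%: (137 + 105.02 = 242.02→242, 64 + 169.99 = 233.99→234, 78 + 157.53 = 235.53→236) → #F2EAEC

#9D606C, #E7D9DC, #F2EAEC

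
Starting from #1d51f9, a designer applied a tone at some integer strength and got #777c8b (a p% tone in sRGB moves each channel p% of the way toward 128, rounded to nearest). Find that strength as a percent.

91%

#1d51f9 is rgb(29, 81, 249); #777c8b is rgb(119, 124, 139).
On the B channel (widest range): 139 ≈ 249 + (p/100)(128 − 249), so p ≈ 100×(139 − 249)/(128 − 249) = -11000/-121 = 90.91.
p = 91 reproduces all three channels after rounding.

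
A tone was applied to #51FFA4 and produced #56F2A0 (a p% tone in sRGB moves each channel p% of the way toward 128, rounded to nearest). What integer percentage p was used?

#51FFA4 is rgb(81, 255, 164); #56F2A0 is rgb(86, 242, 160).
On the G channel (widest range): 242 ≈ 255 + (p/100)(128 − 255), so p ≈ 100×(242 − 255)/(128 − 255) = -1300/-127 = 10.24.
p = 10 reproduces all three channels after rounding.

10%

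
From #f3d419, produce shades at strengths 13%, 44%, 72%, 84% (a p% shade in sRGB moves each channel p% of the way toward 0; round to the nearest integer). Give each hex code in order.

#d3b816, #88770e, #443b07, #272204

#f3d419 is rgb(243, 212, 25).
13%: (243 − 31.59 = 211.41→211, 212 − 27.56 = 184.44→184, 25 − 3.25 = 21.75→22) → #d3b816
44%: (243 − 106.92 = 136.08→136, 212 − 93.28 = 118.72→119, 25 − 11 = 14→14) → #88770e
72%: (243 − 174.96 = 68.04→68, 212 − 152.64 = 59.36→59, 25 − 18 = 7→7) → #443b07
84%: (243 − 204.12 = 38.88→39, 212 − 178.08 = 33.92→34, 25 − 21 = 4→4) → #272204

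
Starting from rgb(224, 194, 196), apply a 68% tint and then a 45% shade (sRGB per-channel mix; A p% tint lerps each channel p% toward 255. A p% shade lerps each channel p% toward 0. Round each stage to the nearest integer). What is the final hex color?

#878182

Lerp each channel 68% toward 255:
  R: 224 + 21.08 = 245.08 → 245
  G: 194 + 41.48 = 235.48 → 235
  B: 196 + 40.12 = 236.12 → 236
After the tint: rgb(245, 235, 236) = #F5EBEC.
Lerp each channel 45% toward 0:
  R: 245 + 0.45×(0−245) = 245 − 110.25 = 134.75 → 135
  G: 235 − 105.75 = 129.25 → 129
  B: 236 − 106.2 = 129.8 → 130
rgb(135, 129, 130) = #878182.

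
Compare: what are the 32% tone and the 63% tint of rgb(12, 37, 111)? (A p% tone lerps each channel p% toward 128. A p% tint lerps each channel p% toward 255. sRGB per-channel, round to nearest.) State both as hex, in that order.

#314274, #A5AECA

32% tone:
  R: 12 + 37.12 = 49.12 → 49
  G: 37 + 29.12 = 66.12 → 66
  B: 111 + 0.32×(128−111) = 111 + 5.44 = 116.44 → 116
  → #314274
63% tint:
  R: 12 + 153.09 = 165.09 → 165
  G: 37 + 137.34 = 174.34 → 174
  B: 111 + 0.63×(255−111) = 111 + 90.72 = 201.72 → 202
  → #A5AECA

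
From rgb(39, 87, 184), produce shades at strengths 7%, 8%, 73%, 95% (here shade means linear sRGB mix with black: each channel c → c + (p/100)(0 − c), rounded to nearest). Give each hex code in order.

7%: (39 − 2.73 = 36.27→36, 87 − 6.09 = 80.91→81, 184 − 12.88 = 171.12→171) → #2451AB
8%: (39 − 3.12 = 35.88→36, 87 − 6.96 = 80.04→80, 184 − 14.72 = 169.28→169) → #2450A9
73%: (39 − 28.47 = 10.53→11, 87 − 63.51 = 23.49→23, 184 − 134.32 = 49.68→50) → #0B1732
95%: (39 − 37.05 = 1.95→2, 87 − 82.65 = 4.35→4, 184 − 174.8 = 9.2→9) → #020409

#2451AB, #2450A9, #0B1732, #020409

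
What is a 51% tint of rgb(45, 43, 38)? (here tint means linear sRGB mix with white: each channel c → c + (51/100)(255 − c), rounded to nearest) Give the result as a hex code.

#989795

Lerp each channel 51% toward 255:
  R: 45 + 107.1 = 152.1 → 152
  G: 43 + 108.12 = 151.12 → 151
  B: 38 + 0.51×(255−38) = 38 + 110.67 = 148.67 → 149
rgb(152, 151, 149) = #989795.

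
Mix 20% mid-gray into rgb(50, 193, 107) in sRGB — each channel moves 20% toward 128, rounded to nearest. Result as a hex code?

#42B46F

Lerp each channel 20% toward 128:
  R: 50 + 0.2×(128−50) = 50 + 15.6 = 65.6 → 66
  G: 193 + 0.2×(128−193) = 193 − 13 = 180 → 180
  B: 107 + 4.2 = 111.2 → 111
rgb(66, 180, 111) = #42B46F.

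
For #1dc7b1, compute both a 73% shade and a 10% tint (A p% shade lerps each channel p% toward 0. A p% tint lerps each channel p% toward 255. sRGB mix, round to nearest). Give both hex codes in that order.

#1dc7b1 is rgb(29, 199, 177).
73% shade:
  R: 29 + 0.73×(0−29) = 29 − 21.17 = 7.83 → 8
  G: 199 + 0.73×(0−199) = 199 − 145.27 = 53.73 → 54
  B: 177 + 0.73×(0−177) = 177 − 129.21 = 47.79 → 48
  → #083630
10% tint:
  R: 29 + 22.6 = 51.6 → 52
  G: 199 + 0.1×(255−199) = 199 + 5.6 = 204.6 → 205
  B: 177 + 0.1×(255−177) = 177 + 7.8 = 184.8 → 185
  → #34cdb9

#083630, #34cdb9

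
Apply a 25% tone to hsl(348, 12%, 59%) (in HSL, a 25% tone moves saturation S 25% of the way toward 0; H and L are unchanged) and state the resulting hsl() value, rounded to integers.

S moves 25% from 12 toward 0: 12 − 3 = 9 → 9.
H and L are unchanged.

hsl(348, 9%, 59%)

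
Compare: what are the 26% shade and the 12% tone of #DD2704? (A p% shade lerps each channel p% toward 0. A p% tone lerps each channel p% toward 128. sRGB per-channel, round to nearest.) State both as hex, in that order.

#A41D03, #D23213

#DD2704 is rgb(221, 39, 4).
26% shade:
  R: 221 + 0.26×(0−221) = 221 − 57.46 = 163.54 → 164
  G: 39 + 0.26×(0−39) = 39 − 10.14 = 28.86 → 29
  B: 4 + 0.26×(0−4) = 4 − 1.04 = 2.96 → 3
  → #A41D03
12% tone:
  R: 221 − 11.16 = 209.84 → 210
  G: 39 + 0.12×(128−39) = 39 + 10.68 = 49.68 → 50
  B: 4 + 14.88 = 18.88 → 19
  → #D23213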